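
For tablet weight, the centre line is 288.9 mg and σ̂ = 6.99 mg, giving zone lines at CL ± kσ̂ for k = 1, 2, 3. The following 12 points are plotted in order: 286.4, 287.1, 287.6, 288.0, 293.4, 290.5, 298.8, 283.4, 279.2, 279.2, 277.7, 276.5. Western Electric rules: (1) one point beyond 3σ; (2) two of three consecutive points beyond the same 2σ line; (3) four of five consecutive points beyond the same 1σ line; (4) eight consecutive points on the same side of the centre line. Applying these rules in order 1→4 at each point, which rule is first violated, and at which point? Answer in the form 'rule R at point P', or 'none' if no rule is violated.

rule 3 at point 12

Zone of each point (C = within 1σ̂, B = 1σ̂–2σ̂, A = 2σ̂–3σ̂, * = beyond 3σ̂; sign = side of CL): 1:-C, 2:-C, 3:-C, 4:-C, 5:+C, 6:+C, 7:+B, 8:-C, 9:-B, 10:-B, 11:-B, 12:-B
Rule 3 (four of five consecutive points beyond the same 1σ limit) is satisfied at point 12.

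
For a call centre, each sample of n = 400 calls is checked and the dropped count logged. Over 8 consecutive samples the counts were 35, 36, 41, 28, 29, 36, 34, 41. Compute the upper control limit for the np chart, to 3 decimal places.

51.954

p̄ = Σdᵢ / (k·n) = 280 / (8 × 400) = 0.08750
UCL = np̄ + 3·√(np̄(1−p̄)) = 35.0000 + 3 × √(35.0000×0.91250) = 35.0000 + 3 × 5.6513 = 51.9540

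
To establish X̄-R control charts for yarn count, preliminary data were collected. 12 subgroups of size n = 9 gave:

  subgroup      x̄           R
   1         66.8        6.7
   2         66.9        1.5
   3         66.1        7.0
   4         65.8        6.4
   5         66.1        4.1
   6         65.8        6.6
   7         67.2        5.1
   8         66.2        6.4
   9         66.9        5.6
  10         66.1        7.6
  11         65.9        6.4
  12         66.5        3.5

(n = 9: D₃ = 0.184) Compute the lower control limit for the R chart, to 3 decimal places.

1.026

R̄ = (6.7 + 1.5 + 7.0 + 6.4 + 4.1 + 6.6 + 5.1 + 6.4 + 5.6 + 7.6 + 6.4 + 3.5) / 12 = 66.9000 / 12 = 5.5750
LCL_R = D₃·R̄ = 0.184 × 5.5750 = 1.0258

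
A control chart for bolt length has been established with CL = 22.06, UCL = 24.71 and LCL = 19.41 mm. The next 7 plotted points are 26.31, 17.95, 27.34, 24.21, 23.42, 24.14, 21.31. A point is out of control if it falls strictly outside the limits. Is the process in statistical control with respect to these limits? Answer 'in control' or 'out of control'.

Compare each point to [19.41, 24.71]: sample 1 = 26.31 > UCL; sample 2 = 17.95 < LCL; sample 3 = 27.34 > UCL.

out of control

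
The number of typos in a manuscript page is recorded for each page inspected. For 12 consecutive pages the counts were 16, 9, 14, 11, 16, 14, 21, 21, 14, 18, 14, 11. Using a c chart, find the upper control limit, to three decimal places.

c̄ = (16 + 9 + 14 + 11 + 16 + 14 + 21 + 21 + 14 + 18 + 14 + 11) / 12 = 179 / 12 = 14.9167
UCL = c̄ + 3√c̄ = 14.9167 + 3 × √14.9167 = 14.9167 + 3 × 3.8622 = 26.5033

26.503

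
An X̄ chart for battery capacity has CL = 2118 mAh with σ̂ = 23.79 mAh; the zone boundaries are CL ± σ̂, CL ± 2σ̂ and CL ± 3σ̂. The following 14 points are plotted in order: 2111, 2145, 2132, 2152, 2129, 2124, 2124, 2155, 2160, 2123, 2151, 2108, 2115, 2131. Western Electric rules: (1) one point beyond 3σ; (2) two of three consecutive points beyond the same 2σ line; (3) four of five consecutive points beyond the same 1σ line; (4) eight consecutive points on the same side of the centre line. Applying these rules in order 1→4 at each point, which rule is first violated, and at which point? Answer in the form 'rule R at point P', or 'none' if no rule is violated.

rule 4 at point 9

Zone of each point (C = within 1σ̂, B = 1σ̂–2σ̂, A = 2σ̂–3σ̂, * = beyond 3σ̂; sign = side of CL): 1:-C, 2:+B, 3:+C, 4:+B, 5:+C, 6:+C, 7:+C, 8:+B, 9:+B, 10:+C, 11:+B, 12:-C, 13:-C, 14:+C
Rule 4 (eight consecutive points on the same side of the centre line) is satisfied at point 9.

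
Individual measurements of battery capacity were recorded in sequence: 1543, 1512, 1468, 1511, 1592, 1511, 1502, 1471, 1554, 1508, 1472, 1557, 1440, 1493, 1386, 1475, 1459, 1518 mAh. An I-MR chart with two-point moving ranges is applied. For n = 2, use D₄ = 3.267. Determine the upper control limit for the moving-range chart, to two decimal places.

Moving ranges: 31, 44, 43, 81, 81, 9, 31, 83, 46, 36, 85, 117, 53, 107, 89, 16, 59; M̄R̄ = 1011.0000 / 17 = 59.4706
UCL_MR = D₄·M̄R̄ = 3.267 × 59.4706 = 194.2904

194.29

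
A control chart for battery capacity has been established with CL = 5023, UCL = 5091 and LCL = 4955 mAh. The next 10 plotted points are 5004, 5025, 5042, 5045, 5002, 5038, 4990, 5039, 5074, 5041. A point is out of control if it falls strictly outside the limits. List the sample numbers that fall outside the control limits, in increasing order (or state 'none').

none

All 10 points lie within [4955, 5091].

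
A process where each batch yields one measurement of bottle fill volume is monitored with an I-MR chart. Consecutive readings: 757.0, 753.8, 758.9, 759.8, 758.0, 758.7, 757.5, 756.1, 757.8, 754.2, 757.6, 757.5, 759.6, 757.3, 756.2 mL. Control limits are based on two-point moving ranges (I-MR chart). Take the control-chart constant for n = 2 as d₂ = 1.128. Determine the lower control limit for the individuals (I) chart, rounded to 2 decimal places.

751.90

X̄ = (757.0 + 753.8 + 758.9 + 759.8 + 758.0 + 758.7 + 757.5 + 756.1 + 757.8 + 754.2 + 757.6 + 757.5 + 759.6 + 757.3 + 756.2) / 15 = 757.3333
Moving ranges: 3.2, 5.1, 0.9, 1.8, 0.7, 1.2, 1.4, 1.7, 3.6, 3.4, 0.1, 2.1, 2.3, 1.1; M̄R̄ = 28.6000 / 14 = 2.0429
LCL = X̄ − 3·M̄R̄/d₂ = 757.3333 − 3 × 2.0429 / 1.128 = 751.9002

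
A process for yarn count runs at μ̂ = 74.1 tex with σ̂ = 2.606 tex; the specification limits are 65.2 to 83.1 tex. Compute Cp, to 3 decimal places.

1.145

Cp = (USL − LSL) / (6σ̂) = (83.1 − 65.2) / (6 × 2.606) = 17.9000 / 15.6360 = 1.1448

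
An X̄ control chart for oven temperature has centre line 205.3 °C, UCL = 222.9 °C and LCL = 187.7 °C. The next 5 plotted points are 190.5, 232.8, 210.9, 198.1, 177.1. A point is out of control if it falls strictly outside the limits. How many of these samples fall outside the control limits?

2

Compare each point to [187.7, 222.9]: sample 2 = 232.8 > UCL; sample 5 = 177.1 < LCL.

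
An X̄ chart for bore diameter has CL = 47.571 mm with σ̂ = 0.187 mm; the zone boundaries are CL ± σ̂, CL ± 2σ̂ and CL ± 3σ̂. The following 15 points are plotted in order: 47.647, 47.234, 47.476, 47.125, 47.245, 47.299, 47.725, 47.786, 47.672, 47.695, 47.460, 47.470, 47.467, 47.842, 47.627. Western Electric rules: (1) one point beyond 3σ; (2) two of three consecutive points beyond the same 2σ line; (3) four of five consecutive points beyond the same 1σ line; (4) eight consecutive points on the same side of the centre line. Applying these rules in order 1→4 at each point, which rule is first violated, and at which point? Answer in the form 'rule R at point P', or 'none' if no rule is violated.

rule 3 at point 6

Zone of each point (C = within 1σ̂, B = 1σ̂–2σ̂, A = 2σ̂–3σ̂, * = beyond 3σ̂; sign = side of CL): 1:+C, 2:-B, 3:-C, 4:-A, 5:-B, 6:-B, 7:+C, 8:+B, 9:+C, 10:+C, 11:-C, 12:-C, 13:-C, 14:+B, 15:+C
Rule 3 (four of five consecutive points beyond the same 1σ limit) is satisfied at point 6.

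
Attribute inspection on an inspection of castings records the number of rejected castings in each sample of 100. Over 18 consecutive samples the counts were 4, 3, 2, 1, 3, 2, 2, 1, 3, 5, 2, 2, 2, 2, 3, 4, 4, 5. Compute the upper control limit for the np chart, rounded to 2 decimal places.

p̄ = Σdᵢ / (k·n) = 50 / (18 × 100) = 0.02778
UCL = np̄ + 3·√(np̄(1−p̄)) = 2.7778 + 3 × √(2.7778×0.97222) = 2.7778 + 3 × 1.6434 = 7.7078

7.71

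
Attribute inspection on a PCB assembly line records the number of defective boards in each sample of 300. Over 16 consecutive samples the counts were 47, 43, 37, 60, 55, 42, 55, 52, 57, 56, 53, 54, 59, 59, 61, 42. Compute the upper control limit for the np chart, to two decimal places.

71.67

p̄ = Σdᵢ / (k·n) = 832 / (16 × 300) = 0.17333
UCL = np̄ + 3·√(np̄(1−p̄)) = 52.0000 + 3 × √(52.0000×0.82667) = 52.0000 + 3 × 6.5564 = 71.6693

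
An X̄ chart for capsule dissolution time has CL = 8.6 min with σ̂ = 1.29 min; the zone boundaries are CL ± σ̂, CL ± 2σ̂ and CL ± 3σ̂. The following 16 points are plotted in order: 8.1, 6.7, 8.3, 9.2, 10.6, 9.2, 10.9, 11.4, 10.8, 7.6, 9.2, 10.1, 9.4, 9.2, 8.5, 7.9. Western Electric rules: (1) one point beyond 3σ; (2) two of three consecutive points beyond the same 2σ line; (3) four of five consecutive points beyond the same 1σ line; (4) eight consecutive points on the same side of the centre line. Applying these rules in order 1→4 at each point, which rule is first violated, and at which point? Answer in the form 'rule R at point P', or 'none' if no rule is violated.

Zone of each point (C = within 1σ̂, B = 1σ̂–2σ̂, A = 2σ̂–3σ̂, * = beyond 3σ̂; sign = side of CL): 1:-C, 2:-B, 3:-C, 4:+C, 5:+B, 6:+C, 7:+B, 8:+A, 9:+B, 10:-C, 11:+C, 12:+B, 13:+C, 14:+C, 15:-C, 16:-C
Rule 3 (four of five consecutive points beyond the same 1σ limit) is satisfied at point 9.

rule 3 at point 9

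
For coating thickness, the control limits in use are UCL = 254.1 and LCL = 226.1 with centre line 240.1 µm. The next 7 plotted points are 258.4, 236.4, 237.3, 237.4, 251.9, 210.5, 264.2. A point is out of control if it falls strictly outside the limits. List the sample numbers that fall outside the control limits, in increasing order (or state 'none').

Compare each point to [226.1, 254.1]: sample 1 = 258.4 > UCL; sample 6 = 210.5 < LCL; sample 7 = 264.2 > UCL.

1, 6, 7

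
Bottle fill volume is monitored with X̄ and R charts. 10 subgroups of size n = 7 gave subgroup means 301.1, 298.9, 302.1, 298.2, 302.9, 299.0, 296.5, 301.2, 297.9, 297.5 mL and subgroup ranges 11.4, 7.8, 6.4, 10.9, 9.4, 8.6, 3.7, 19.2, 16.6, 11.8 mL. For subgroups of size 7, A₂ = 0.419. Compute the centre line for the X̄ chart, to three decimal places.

X̄̄ = (301.1 + 298.9 + 302.1 + 298.2 + 302.9 + 299.0 + 296.5 + 301.2 + 297.9 + 297.5) / 10 = 2995.3000 / 10 = 299.5300
CL = X̄̄ = 299.5300

299.530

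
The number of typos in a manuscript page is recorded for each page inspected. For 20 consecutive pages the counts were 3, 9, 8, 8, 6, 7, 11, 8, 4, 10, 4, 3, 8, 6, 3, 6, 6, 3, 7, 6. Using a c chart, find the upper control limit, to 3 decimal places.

c̄ = (3 + 9 + 8 + 8 + 6 + 7 + 11 + 8 + 4 + 10 + 4 + 3 + 8 + 6 + 3 + 6 + 6 + 3 + 7 + 6) / 20 = 126 / 20 = 6.3000
UCL = c̄ + 3√c̄ = 6.3000 + 3 × √6.3000 = 6.3000 + 3 × 2.5100 = 13.8299

13.830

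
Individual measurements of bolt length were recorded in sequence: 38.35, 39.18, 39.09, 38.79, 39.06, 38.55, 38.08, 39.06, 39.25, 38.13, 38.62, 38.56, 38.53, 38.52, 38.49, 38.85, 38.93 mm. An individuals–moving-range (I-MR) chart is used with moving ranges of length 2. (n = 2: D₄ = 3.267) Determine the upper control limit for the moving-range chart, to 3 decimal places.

Moving ranges: 0.83, 0.09, 0.30, 0.27, 0.51, 0.47, 0.98, 0.19, 1.12, 0.49, 0.06, 0.03, 0.01, 0.03, 0.36, 0.08; M̄R̄ = 5.8200 / 16 = 0.3638
UCL_MR = D₄·M̄R̄ = 3.267 × 0.3638 = 1.1884

1.188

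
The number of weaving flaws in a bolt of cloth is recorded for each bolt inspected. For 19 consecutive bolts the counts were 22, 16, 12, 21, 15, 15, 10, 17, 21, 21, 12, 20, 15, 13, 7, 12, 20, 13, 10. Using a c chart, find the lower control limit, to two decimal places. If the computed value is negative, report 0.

3.61

c̄ = (22 + 16 + 12 + 21 + 15 + 15 + 10 + 17 + 21 + 21 + 12 + 20 + 15 + 13 + 7 + 12 + 20 + 13 + 10) / 19 = 292 / 19 = 15.3684
LCL = c̄ − 3√c̄ = 15.3684 − 3 × 3.9203 = 3.6076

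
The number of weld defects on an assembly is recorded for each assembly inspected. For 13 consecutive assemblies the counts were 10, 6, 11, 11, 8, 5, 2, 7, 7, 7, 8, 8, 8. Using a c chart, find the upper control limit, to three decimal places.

c̄ = (10 + 6 + 11 + 11 + 8 + 5 + 2 + 7 + 7 + 7 + 8 + 8 + 8) / 13 = 98 / 13 = 7.5385
UCL = c̄ + 3√c̄ = 7.5385 + 3 × √7.5385 = 7.5385 + 3 × 2.7456 = 15.7753

15.775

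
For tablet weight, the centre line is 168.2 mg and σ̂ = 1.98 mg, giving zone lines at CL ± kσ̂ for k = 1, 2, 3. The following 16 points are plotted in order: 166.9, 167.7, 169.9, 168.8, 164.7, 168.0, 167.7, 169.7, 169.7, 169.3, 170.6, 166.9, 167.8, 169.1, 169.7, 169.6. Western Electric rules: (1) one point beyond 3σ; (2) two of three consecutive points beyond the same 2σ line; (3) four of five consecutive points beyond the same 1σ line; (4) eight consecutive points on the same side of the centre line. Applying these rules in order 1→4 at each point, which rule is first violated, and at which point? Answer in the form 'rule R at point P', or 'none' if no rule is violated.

none

Zone of each point (C = within 1σ̂, B = 1σ̂–2σ̂, A = 2σ̂–3σ̂, * = beyond 3σ̂; sign = side of CL): 1:-C, 2:-C, 3:+C, 4:+C, 5:-B, 6:-C, 7:-C, 8:+C, 9:+C, 10:+C, 11:+B, 12:-C, 13:-C, 14:+C, 15:+C, 16:+C
No rule fires across all 16 points.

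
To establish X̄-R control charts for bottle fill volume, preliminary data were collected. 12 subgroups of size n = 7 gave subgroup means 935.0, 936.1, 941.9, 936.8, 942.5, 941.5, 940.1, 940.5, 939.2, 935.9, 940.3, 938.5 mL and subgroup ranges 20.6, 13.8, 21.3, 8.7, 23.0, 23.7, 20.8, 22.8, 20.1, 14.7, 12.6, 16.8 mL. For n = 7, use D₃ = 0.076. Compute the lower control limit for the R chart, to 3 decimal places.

1.386

R̄ = (20.6 + 13.8 + 21.3 + 8.7 + 23.0 + 23.7 + 20.8 + 22.8 + 20.1 + 14.7 + 12.6 + 16.8) / 12 = 218.9000 / 12 = 18.2417
LCL_R = D₃·R̄ = 0.076 × 18.2417 = 1.3864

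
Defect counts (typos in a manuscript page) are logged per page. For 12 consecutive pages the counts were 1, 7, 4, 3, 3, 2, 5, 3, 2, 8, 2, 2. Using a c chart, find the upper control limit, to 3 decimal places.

9.112

c̄ = (1 + 7 + 4 + 3 + 3 + 2 + 5 + 3 + 2 + 8 + 2 + 2) / 12 = 42 / 12 = 3.5000
UCL = c̄ + 3√c̄ = 3.5000 + 3 × √3.5000 = 3.5000 + 3 × 1.8708 = 9.1125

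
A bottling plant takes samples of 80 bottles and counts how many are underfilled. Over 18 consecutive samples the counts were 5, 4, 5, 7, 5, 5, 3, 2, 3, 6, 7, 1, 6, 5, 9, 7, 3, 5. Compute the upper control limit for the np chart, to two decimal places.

11.32

p̄ = Σdᵢ / (k·n) = 88 / (18 × 80) = 0.06111
UCL = np̄ + 3·√(np̄(1−p̄)) = 4.8889 + 3 × √(4.8889×0.93889) = 4.8889 + 3 × 2.1425 = 11.3163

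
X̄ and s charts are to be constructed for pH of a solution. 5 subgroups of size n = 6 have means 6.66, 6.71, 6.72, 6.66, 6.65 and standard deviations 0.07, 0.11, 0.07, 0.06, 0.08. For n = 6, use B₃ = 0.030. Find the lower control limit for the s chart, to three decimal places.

0.002

s̄ = (0.07 + 0.11 + 0.07 + 0.06 + 0.08) / 5 = 0.0780
LCL_s = B₃·s̄ = 0.030 × 0.0780 = 0.0023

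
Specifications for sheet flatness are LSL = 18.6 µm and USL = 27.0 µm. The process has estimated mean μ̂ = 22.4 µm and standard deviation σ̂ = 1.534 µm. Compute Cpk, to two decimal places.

Cpu = (USL − μ̂) / (3σ̂) = (27.0 − 22.4) / (3 × 1.534) = 0.9996; Cpl = (μ̂ − LSL) / (3σ̂) = (22.4 − 18.6) / (3 × 1.534) = 0.8257; Cpk = min(Cpu, Cpl) = 0.8257

0.83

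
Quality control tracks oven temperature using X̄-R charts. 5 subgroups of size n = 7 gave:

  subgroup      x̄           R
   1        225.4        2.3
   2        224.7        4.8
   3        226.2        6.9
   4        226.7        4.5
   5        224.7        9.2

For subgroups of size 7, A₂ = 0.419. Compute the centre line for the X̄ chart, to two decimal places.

X̄̄ = (225.4 + 224.7 + 226.2 + 226.7 + 224.7) / 5 = 1127.7000 / 5 = 225.5400
CL = X̄̄ = 225.5400

225.54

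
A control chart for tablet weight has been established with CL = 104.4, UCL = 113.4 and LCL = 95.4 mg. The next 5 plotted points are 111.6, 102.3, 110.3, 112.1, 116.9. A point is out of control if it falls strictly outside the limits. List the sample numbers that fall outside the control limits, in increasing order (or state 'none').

5

Compare each point to [95.4, 113.4]: sample 5 = 116.9 > UCL.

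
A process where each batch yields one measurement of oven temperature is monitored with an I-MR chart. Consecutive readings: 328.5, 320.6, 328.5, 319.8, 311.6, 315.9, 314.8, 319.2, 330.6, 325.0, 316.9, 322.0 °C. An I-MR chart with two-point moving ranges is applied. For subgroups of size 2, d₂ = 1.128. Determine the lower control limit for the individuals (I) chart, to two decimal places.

X̄ = (328.5 + 320.6 + 328.5 + 319.8 + 311.6 + 315.9 + 314.8 + 319.2 + 330.6 + 325.0 + 316.9 + 322.0) / 12 = 321.1167
Moving ranges: 7.9, 7.9, 8.7, 8.2, 4.3, 1.1, 4.4, 11.4, 5.6, 8.1, 5.1; M̄R̄ = 72.7000 / 11 = 6.6091
LCL = X̄ − 3·M̄R̄/d₂ = 321.1167 − 3 × 6.6091 / 1.128 = 303.5393

303.54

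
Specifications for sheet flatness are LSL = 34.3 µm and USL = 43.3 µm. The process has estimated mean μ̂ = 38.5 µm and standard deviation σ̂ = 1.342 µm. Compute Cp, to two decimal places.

1.12

Cp = (USL − LSL) / (6σ̂) = (43.3 − 34.3) / (6 × 1.342) = 9.0000 / 8.0520 = 1.1177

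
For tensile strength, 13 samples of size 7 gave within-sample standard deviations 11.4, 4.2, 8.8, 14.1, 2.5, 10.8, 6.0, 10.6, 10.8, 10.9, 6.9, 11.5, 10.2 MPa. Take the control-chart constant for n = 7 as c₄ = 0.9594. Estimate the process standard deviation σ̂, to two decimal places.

9.52

s̄ = (11.4 + 4.2 + 8.8 + 14.1 + 2.5 + 10.8 + 6.0 + 10.6 + 10.8 + 10.9 + 6.9 + 11.5 + 10.2) / 13 = 9.1308
σ̂ = s̄ / c₄ = 9.1308 / 0.9594 = 9.5172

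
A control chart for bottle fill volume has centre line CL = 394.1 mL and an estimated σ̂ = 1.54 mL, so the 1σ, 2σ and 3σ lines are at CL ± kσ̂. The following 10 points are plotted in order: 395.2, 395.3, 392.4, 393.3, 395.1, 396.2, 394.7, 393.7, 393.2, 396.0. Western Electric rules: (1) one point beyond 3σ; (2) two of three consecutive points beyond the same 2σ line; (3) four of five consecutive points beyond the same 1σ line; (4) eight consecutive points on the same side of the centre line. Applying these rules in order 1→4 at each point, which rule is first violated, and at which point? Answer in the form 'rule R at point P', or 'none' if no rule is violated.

none

Zone of each point (C = within 1σ̂, B = 1σ̂–2σ̂, A = 2σ̂–3σ̂, * = beyond 3σ̂; sign = side of CL): 1:+C, 2:+C, 3:-B, 4:-C, 5:+C, 6:+B, 7:+C, 8:-C, 9:-C, 10:+B
No rule fires across all 10 points.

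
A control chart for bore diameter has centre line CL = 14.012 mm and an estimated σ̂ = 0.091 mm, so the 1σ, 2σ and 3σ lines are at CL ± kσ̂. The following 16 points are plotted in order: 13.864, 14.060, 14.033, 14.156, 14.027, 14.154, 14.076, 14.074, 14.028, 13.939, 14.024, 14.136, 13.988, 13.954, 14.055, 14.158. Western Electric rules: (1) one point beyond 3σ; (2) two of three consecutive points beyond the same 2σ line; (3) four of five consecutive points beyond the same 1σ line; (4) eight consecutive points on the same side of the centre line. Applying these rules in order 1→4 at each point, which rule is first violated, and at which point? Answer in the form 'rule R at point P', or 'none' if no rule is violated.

Zone of each point (C = within 1σ̂, B = 1σ̂–2σ̂, A = 2σ̂–3σ̂, * = beyond 3σ̂; sign = side of CL): 1:-B, 2:+C, 3:+C, 4:+B, 5:+C, 6:+B, 7:+C, 8:+C, 9:+C, 10:-C, 11:+C, 12:+B, 13:-C, 14:-C, 15:+C, 16:+B
Rule 4 (eight consecutive points on the same side of the centre line) is satisfied at point 9.

rule 4 at point 9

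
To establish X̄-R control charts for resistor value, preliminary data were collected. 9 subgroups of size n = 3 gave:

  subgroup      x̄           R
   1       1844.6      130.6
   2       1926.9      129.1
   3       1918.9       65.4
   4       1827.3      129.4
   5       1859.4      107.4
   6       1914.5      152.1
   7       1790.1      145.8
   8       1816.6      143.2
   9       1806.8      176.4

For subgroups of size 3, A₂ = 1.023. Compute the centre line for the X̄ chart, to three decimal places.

X̄̄ = (1844.6 + 1926.9 + 1918.9 + 1827.3 + 1859.4 + 1914.5 + 1790.1 + 1816.6 + 1806.8) / 9 = 16705.1000 / 9 = 1856.1222
CL = X̄̄ = 1856.1222

1856.122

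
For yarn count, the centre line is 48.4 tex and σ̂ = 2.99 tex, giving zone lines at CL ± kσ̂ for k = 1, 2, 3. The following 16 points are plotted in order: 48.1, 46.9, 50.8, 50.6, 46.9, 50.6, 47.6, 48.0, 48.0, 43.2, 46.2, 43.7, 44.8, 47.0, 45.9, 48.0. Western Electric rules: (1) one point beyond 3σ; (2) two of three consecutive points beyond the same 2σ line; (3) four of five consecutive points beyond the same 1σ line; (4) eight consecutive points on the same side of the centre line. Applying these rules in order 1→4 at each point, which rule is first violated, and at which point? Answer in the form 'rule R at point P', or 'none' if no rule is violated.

rule 4 at point 14

Zone of each point (C = within 1σ̂, B = 1σ̂–2σ̂, A = 2σ̂–3σ̂, * = beyond 3σ̂; sign = side of CL): 1:-C, 2:-C, 3:+C, 4:+C, 5:-C, 6:+C, 7:-C, 8:-C, 9:-C, 10:-B, 11:-C, 12:-B, 13:-B, 14:-C, 15:-C, 16:-C
Rule 4 (eight consecutive points on the same side of the centre line) is satisfied at point 14.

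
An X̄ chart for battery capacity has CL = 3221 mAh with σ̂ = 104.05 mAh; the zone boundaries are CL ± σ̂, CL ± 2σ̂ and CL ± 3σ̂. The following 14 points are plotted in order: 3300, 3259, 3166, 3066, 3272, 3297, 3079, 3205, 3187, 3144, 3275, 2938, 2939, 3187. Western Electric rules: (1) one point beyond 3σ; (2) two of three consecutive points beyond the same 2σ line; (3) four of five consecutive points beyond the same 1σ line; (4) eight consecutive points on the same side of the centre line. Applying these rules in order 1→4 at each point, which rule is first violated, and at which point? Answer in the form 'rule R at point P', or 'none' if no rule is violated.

rule 2 at point 13

Zone of each point (C = within 1σ̂, B = 1σ̂–2σ̂, A = 2σ̂–3σ̂, * = beyond 3σ̂; sign = side of CL): 1:+C, 2:+C, 3:-C, 4:-B, 5:+C, 6:+C, 7:-B, 8:-C, 9:-C, 10:-C, 11:+C, 12:-A, 13:-A, 14:-C
Rule 2 (two of three consecutive points beyond the same 2σ limit) is satisfied at point 13.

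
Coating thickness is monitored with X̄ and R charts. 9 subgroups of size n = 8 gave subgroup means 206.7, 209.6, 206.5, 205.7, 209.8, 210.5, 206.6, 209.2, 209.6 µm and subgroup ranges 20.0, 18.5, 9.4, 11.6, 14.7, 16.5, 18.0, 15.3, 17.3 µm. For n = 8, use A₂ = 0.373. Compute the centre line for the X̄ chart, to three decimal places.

X̄̄ = (206.7 + 209.6 + 206.5 + 205.7 + 209.8 + 210.5 + 206.6 + 209.2 + 209.6) / 9 = 1874.2000 / 9 = 208.2444
CL = X̄̄ = 208.2444

208.244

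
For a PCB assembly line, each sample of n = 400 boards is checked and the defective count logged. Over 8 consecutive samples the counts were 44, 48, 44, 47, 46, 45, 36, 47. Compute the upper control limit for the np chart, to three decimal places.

63.515

p̄ = Σdᵢ / (k·n) = 357 / (8 × 400) = 0.11156
UCL = np̄ + 3·√(np̄(1−p̄)) = 44.6250 + 3 × √(44.6250×0.88844) = 44.6250 + 3 × 6.2965 = 63.5146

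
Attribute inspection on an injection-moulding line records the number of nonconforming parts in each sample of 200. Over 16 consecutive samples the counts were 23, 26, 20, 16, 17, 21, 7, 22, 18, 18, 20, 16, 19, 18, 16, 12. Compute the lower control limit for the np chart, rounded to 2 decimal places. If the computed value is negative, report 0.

5.90

p̄ = Σdᵢ / (k·n) = 289 / (16 × 200) = 0.09031
LCL = np̄ − 3·√(np̄(1−p̄)) = 18.0625 − 3 × 4.0535 = 5.9019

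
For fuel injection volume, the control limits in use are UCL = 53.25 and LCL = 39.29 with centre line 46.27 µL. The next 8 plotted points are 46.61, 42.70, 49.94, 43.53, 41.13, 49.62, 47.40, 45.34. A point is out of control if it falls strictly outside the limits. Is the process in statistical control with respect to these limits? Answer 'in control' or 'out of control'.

in control

All 8 points lie within [39.29, 53.25].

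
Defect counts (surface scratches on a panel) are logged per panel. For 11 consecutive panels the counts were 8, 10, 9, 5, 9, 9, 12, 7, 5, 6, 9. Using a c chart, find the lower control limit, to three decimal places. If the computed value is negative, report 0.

c̄ = (8 + 10 + 9 + 5 + 9 + 9 + 12 + 7 + 5 + 6 + 9) / 11 = 89 / 11 = 8.0909
LCL = c̄ − 3√c̄ = 8.0909 − 3 × 2.8445 = -0.4424 → 0 (cannot be negative)

0.000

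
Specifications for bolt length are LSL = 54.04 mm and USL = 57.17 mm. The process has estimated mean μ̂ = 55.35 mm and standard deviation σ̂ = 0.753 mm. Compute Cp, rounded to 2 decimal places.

0.69

Cp = (USL − LSL) / (6σ̂) = (57.17 − 54.04) / (6 × 0.753) = 3.1300 / 4.5180 = 0.6928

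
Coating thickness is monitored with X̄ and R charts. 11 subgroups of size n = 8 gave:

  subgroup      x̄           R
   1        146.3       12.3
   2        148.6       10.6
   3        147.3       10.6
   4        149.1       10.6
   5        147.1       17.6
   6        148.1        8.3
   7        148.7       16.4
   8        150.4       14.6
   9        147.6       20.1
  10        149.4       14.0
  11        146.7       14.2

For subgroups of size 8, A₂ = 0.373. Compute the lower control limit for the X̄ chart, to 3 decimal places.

143.056

X̄̄ = (146.3 + 148.6 + 147.3 + 149.1 + 147.1 + 148.1 + 148.7 + 150.4 + 147.6 + 149.4 + 146.7) / 11 = 1629.3000 / 11 = 148.1182
R̄ = (12.3 + 10.6 + 10.6 + 10.6 + 17.6 + 8.3 + 16.4 + 14.6 + 20.1 + 14.0 + 14.2) / 11 = 149.3000 / 11 = 13.5727
LCL = X̄̄ − A₂·R̄ = 148.1182 − 0.373 × 13.5727 = 143.0556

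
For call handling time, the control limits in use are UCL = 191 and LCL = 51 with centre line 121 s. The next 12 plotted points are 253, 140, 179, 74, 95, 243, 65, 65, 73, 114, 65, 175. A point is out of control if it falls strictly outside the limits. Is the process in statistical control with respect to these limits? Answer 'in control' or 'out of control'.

out of control

Compare each point to [51, 191]: sample 1 = 253 > UCL; sample 6 = 243 > UCL.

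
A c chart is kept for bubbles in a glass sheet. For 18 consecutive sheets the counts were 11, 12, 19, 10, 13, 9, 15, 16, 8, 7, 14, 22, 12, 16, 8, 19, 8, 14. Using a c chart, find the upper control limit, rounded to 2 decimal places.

23.74

c̄ = (11 + 12 + 19 + 10 + 13 + 9 + 15 + 16 + 8 + 7 + 14 + 22 + 12 + 16 + 8 + 19 + 8 + 14) / 18 = 233 / 18 = 12.9444
UCL = c̄ + 3√c̄ = 12.9444 + 3 × √12.9444 = 12.9444 + 3 × 3.5978 = 23.7380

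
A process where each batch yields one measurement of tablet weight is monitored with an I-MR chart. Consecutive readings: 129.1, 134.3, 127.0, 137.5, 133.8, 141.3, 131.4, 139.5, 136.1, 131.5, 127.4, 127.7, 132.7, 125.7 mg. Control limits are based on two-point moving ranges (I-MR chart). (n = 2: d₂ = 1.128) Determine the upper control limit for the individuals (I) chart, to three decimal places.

148.171

X̄ = (129.1 + 134.3 + 127.0 + 137.5 + 133.8 + 141.3 + 131.4 + 139.5 + 136.1 + 131.5 + 127.4 + 127.7 + 132.7 + 125.7) / 14 = 132.5000
Moving ranges: 5.2, 7.3, 10.5, 3.7, 7.5, 9.9, 8.1, 3.4, 4.6, 4.1, 0.3, 5.0, 7.0; M̄R̄ = 76.6000 / 13 = 5.8923
UCL = X̄ + 3·M̄R̄/d₂ = 132.5000 + 3 × 5.8923 / 1.128 = 148.1710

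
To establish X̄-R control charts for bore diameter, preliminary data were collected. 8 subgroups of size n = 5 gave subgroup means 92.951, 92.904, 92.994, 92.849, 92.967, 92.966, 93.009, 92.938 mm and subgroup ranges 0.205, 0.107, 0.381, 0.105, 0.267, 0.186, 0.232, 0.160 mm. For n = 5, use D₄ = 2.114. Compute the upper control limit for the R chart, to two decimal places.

R̄ = (0.205 + 0.107 + 0.381 + 0.105 + 0.267 + 0.186 + 0.232 + 0.160) / 8 = 1.6430 / 8 = 0.2054
UCL_R = D₄·R̄ = 2.114 × 0.2054 = 0.4342

0.43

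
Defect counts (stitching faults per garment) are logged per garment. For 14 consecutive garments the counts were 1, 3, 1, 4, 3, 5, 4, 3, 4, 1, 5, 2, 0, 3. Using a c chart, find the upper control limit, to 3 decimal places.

7.793

c̄ = (1 + 3 + 1 + 4 + 3 + 5 + 4 + 3 + 4 + 1 + 5 + 2 + 0 + 3) / 14 = 39 / 14 = 2.7857
UCL = c̄ + 3√c̄ = 2.7857 + 3 × √2.7857 = 2.7857 + 3 × 1.6690 = 7.7929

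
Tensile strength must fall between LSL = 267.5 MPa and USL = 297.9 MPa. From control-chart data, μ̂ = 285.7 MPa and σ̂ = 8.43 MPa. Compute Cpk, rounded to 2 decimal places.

Cpu = (USL − μ̂) / (3σ̂) = (297.9 − 285.7) / (3 × 8.43) = 0.4824; Cpl = (μ̂ − LSL) / (3σ̂) = (285.7 − 267.5) / (3 × 8.43) = 0.7197; Cpk = min(Cpu, Cpl) = 0.4824

0.48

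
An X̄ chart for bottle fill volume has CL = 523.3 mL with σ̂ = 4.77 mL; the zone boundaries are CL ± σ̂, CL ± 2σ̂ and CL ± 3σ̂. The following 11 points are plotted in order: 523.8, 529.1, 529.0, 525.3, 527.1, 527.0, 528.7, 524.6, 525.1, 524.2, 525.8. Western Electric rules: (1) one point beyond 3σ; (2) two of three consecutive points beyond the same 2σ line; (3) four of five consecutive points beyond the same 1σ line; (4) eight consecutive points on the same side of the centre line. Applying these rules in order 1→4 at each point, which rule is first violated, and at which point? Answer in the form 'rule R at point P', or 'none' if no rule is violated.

Zone of each point (C = within 1σ̂, B = 1σ̂–2σ̂, A = 2σ̂–3σ̂, * = beyond 3σ̂; sign = side of CL): 1:+C, 2:+B, 3:+B, 4:+C, 5:+C, 6:+C, 7:+B, 8:+C, 9:+C, 10:+C, 11:+C
Rule 4 (eight consecutive points on the same side of the centre line) is satisfied at point 8.

rule 4 at point 8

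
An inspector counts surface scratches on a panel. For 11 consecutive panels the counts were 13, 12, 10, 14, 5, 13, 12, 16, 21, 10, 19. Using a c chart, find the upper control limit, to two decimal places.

c̄ = (13 + 12 + 10 + 14 + 5 + 13 + 12 + 16 + 21 + 10 + 19) / 11 = 145 / 11 = 13.1818
UCL = c̄ + 3√c̄ = 13.1818 + 3 × √13.1818 = 13.1818 + 3 × 3.6307 = 24.0739

24.07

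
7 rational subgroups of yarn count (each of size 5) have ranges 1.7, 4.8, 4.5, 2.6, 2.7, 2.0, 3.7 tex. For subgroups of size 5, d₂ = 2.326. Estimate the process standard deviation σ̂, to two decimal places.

1.35

R̄ = (1.7 + 4.8 + 4.5 + 2.6 + 2.7 + 2.0 + 3.7) / 7 = 3.1429
σ̂ = R̄ / d₂ = 3.1429 / 2.326 = 1.3512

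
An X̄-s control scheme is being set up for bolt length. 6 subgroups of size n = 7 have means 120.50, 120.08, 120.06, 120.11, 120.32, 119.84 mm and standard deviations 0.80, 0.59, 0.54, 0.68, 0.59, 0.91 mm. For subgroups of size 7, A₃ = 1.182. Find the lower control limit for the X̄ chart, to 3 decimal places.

X̄̄ = (120.50 + 120.08 + 120.06 + 120.11 + 120.32 + 119.84) / 6 = 120.1517
s̄ = (0.80 + 0.59 + 0.54 + 0.68 + 0.59 + 0.91) / 6 = 0.6850
LCL = X̄̄ − A₃·s̄ = 120.1517 − 1.182 × 0.6850 = 119.3420

119.342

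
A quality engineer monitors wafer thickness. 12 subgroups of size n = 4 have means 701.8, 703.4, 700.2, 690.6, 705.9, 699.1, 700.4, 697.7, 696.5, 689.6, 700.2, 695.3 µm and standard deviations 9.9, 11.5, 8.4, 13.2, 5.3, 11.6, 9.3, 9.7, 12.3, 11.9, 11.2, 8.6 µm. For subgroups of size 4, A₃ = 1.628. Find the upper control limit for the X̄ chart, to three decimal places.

715.065

X̄̄ = (701.8 + 703.4 + 700.2 + 690.6 + 705.9 + 699.1 + 700.4 + 697.7 + 696.5 + 689.6 + 700.2 + 695.3) / 12 = 698.3917
s̄ = (9.9 + 11.5 + 8.4 + 13.2 + 5.3 + 11.6 + 9.3 + 9.7 + 12.3 + 11.9 + 11.2 + 8.6) / 12 = 10.2417
UCL = X̄̄ + A₃·s̄ = 698.3917 + 1.628 × 10.2417 = 715.0651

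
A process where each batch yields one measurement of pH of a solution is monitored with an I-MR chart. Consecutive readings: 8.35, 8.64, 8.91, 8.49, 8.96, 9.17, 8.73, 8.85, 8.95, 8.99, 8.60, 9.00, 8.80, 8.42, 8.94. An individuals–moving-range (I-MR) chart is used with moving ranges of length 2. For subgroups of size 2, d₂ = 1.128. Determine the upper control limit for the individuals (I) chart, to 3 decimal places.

X̄ = (8.35 + 8.64 + 8.91 + 8.49 + 8.96 + 9.17 + 8.73 + 8.85 + 8.95 + 8.99 + 8.60 + 9.00 + 8.80 + 8.42 + 8.94) / 15 = 8.7867
Moving ranges: 0.29, 0.27, 0.42, 0.47, 0.21, 0.44, 0.12, 0.10, 0.04, 0.39, 0.40, 0.20, 0.38, 0.52; M̄R̄ = 4.2500 / 14 = 0.3036
UCL = X̄ + 3·M̄R̄/d₂ = 8.7867 + 3 × 0.3036 / 1.128 = 9.5940

9.594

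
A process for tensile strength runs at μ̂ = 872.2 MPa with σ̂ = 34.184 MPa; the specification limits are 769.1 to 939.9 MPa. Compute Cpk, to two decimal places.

0.66

Cpu = (USL − μ̂) / (3σ̂) = (939.9 − 872.2) / (3 × 34.184) = 0.6602; Cpl = (μ̂ − LSL) / (3σ̂) = (872.2 − 769.1) / (3 × 34.184) = 1.0053; Cpk = min(Cpu, Cpl) = 0.6602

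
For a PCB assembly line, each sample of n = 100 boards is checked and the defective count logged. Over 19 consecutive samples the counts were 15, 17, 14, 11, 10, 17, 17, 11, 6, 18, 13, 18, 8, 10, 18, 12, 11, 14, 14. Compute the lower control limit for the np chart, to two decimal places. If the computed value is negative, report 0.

p̄ = Σdᵢ / (k·n) = 254 / (19 × 100) = 0.13368
LCL = np̄ − 3·√(np̄(1−p̄)) = 13.3684 − 3 × 3.4031 = 3.1590

3.16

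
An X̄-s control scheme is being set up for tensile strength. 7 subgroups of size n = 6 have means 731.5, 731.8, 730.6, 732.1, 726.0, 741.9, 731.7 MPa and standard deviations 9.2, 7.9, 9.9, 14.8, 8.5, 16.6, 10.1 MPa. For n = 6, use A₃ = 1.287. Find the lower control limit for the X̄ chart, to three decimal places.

718.072

X̄̄ = (731.5 + 731.8 + 730.6 + 732.1 + 726.0 + 741.9 + 731.7) / 7 = 732.2286
s̄ = (9.2 + 7.9 + 9.9 + 14.8 + 8.5 + 16.6 + 10.1) / 7 = 11.0000
LCL = X̄̄ − A₃·s̄ = 732.2286 − 1.287 × 11.0000 = 718.0716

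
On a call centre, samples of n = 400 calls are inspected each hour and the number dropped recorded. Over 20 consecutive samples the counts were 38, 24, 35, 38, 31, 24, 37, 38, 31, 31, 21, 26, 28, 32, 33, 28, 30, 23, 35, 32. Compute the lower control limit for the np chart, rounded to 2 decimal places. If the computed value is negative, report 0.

p̄ = Σdᵢ / (k·n) = 615 / (20 × 400) = 0.07687
LCL = np̄ − 3·√(np̄(1−p̄)) = 30.7500 − 3 × 5.3279 = 14.7664

14.77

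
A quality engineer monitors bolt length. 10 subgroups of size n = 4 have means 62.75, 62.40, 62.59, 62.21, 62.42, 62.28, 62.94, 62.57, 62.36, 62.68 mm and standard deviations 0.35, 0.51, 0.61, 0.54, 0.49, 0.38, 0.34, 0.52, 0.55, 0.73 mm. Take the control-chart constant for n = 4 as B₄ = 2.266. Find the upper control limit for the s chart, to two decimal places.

s̄ = (0.35 + 0.51 + 0.61 + 0.54 + 0.49 + 0.38 + 0.34 + 0.52 + 0.55 + 0.73) / 10 = 0.5020
UCL_s = B₄·s̄ = 2.266 × 0.5020 = 1.1375

1.14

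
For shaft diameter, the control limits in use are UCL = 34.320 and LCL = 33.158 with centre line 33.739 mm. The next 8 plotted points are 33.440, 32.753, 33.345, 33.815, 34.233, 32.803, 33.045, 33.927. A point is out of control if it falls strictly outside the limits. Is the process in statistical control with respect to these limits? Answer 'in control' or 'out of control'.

Compare each point to [33.158, 34.320]: sample 2 = 32.753 < LCL; sample 6 = 32.803 < LCL; sample 7 = 33.045 < LCL.

out of control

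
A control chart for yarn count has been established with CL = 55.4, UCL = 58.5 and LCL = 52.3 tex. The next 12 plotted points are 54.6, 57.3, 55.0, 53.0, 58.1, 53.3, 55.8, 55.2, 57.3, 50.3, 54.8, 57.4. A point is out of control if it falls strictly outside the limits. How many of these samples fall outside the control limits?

Compare each point to [52.3, 58.5]: sample 10 = 50.3 < LCL.

1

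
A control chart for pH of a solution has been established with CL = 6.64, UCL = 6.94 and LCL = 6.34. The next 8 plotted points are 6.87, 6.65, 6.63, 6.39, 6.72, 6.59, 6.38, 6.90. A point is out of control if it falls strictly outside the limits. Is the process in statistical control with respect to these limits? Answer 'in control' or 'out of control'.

All 8 points lie within [6.34, 6.94].

in control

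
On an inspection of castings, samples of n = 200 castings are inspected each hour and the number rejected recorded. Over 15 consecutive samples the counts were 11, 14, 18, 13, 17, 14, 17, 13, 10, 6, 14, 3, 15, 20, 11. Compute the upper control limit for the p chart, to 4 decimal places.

0.1178

p̄ = Σdᵢ / (k·n) = 196 / (15 × 200) = 0.06533
UCL = p̄ + 3·√(p̄(1−p̄)/n) = 0.06533 + 3 × √(0.06533×0.93467/200) = 0.06533 + 3 × 0.01747 = 0.11775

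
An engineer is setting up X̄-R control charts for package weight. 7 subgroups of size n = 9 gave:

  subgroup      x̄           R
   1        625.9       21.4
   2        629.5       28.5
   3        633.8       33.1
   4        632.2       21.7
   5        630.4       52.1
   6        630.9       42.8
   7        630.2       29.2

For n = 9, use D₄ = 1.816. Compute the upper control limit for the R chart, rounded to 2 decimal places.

R̄ = (21.4 + 28.5 + 33.1 + 21.7 + 52.1 + 42.8 + 29.2) / 7 = 228.8000 / 7 = 32.6857
UCL_R = D₄·R̄ = 1.816 × 32.6857 = 59.3573

59.36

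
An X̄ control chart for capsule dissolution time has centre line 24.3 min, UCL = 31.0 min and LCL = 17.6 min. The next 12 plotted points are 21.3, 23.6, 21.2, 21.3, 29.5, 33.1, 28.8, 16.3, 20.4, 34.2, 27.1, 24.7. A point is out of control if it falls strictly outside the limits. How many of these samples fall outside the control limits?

3

Compare each point to [17.6, 31.0]: sample 6 = 33.1 > UCL; sample 8 = 16.3 < LCL; sample 10 = 34.2 > UCL.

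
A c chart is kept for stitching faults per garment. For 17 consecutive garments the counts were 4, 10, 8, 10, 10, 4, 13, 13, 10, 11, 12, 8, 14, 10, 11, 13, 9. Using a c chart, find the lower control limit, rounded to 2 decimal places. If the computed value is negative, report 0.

c̄ = (4 + 10 + 8 + 10 + 10 + 4 + 13 + 13 + 10 + 11 + 12 + 8 + 14 + 10 + 11 + 13 + 9) / 17 = 170 / 17 = 10.0000
LCL = c̄ − 3√c̄ = 10.0000 − 3 × 3.1623 = 0.5132

0.51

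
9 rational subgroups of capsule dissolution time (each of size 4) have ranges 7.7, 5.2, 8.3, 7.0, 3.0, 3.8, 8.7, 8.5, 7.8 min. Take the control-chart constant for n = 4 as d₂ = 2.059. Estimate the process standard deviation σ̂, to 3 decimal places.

3.238

R̄ = (7.7 + 5.2 + 8.3 + 7.0 + 3.0 + 3.8 + 8.7 + 8.5 + 7.8) / 9 = 6.6667
σ̂ = R̄ / d₂ = 6.6667 / 2.059 = 3.2378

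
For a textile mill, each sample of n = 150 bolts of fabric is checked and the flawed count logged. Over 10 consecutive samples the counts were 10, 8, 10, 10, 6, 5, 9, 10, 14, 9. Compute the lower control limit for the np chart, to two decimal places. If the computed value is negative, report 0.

0.33

p̄ = Σdᵢ / (k·n) = 91 / (10 × 150) = 0.06067
LCL = np̄ − 3·√(np̄(1−p̄)) = 9.1000 − 3 × 2.9237 = 0.3289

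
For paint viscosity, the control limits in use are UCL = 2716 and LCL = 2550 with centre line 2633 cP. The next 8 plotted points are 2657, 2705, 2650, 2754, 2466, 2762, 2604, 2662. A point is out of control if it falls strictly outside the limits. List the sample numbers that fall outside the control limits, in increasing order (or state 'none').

4, 5, 6

Compare each point to [2550, 2716]: sample 4 = 2754 > UCL; sample 5 = 2466 < LCL; sample 6 = 2762 > UCL.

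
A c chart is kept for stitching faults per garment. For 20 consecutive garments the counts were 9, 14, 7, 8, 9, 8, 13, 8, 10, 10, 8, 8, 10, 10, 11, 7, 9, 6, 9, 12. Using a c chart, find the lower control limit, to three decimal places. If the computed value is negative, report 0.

c̄ = (9 + 14 + 7 + 8 + 9 + 8 + 13 + 8 + 10 + 10 + 8 + 8 + 10 + 10 + 11 + 7 + 9 + 6 + 9 + 12) / 20 = 186 / 20 = 9.3000
LCL = c̄ − 3√c̄ = 9.3000 − 3 × 3.0496 = 0.1512

0.151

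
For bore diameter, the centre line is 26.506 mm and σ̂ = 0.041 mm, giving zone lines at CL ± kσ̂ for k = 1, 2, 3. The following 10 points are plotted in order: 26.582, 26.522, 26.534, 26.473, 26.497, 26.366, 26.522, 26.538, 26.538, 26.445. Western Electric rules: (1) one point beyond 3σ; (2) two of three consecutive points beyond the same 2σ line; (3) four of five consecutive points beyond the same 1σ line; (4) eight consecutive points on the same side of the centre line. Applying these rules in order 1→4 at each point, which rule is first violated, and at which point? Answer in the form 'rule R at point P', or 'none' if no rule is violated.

rule 1 at point 6

Zone of each point (C = within 1σ̂, B = 1σ̂–2σ̂, A = 2σ̂–3σ̂, * = beyond 3σ̂; sign = side of CL): 1:+B, 2:+C, 3:+C, 4:-C, 5:-C, 6:-*, 7:+C, 8:+C, 9:+C, 10:-B
Rule 1 (one point beyond the 3σ limits) is satisfied at point 6.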